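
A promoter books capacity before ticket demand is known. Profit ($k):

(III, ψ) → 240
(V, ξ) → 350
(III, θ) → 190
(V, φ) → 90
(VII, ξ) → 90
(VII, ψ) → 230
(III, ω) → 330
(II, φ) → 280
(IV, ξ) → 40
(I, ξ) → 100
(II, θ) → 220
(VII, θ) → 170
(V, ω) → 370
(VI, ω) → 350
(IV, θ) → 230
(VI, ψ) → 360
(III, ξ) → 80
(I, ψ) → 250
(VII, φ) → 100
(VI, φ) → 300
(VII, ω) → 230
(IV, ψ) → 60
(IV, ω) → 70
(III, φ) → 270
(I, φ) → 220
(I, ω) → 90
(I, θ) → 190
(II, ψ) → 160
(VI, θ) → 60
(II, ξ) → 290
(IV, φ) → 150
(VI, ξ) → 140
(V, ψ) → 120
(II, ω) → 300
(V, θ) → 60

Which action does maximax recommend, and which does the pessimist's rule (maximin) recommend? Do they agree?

Row maxima: I=250, II=300, III=330, IV=230, V=370, VI=360, VII=230
Best best-case = 370 → V.
Row minima: I=90, II=160, III=80, IV=40, V=60, VI=60, VII=90
Best worst-case = 160 → II.

maximax → V; maximin → II (disagree)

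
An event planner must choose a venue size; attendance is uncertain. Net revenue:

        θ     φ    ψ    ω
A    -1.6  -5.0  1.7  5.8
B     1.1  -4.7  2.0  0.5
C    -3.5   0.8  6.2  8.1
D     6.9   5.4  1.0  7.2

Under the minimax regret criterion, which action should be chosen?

D

Column bests: θ=6.9, φ=5.4, ψ=6.2, ω=8.1.
A regrets: 8.5, 10.4, 4.5, 2.3 → max 10.4
B regrets: 5.8, 10.1, 4.2, 7.6 → max 10.1
C regrets: 10.4, 4.6, 0.0, 0.0 → max 10.4
D regrets: 0.0, 0.0, 5.2, 0.9 → max 5.2
Smallest max regret = 5.2 → D.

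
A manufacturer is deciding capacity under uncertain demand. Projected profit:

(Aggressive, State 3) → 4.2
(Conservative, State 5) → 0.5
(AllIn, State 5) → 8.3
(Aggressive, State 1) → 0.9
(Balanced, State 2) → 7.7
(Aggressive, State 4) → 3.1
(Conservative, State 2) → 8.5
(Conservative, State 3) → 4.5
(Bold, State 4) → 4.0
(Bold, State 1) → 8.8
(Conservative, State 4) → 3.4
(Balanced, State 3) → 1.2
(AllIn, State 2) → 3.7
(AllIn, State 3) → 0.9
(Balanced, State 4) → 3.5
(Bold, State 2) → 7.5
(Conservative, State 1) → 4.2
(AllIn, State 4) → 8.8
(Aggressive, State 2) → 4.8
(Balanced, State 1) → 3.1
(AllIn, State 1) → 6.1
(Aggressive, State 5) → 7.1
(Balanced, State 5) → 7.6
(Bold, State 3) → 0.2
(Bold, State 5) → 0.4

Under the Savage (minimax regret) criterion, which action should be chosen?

AllIn

Column bests: State 1=8.8, State 2=8.5, State 3=4.5, State 4=8.8, State 5=8.3.
Conservative regrets: 4.6, 0.0, 0.0, 5.4, 7.8 → max 7.8
Balanced regrets: 5.7, 0.8, 3.3, 5.3, 0.7 → max 5.7
Aggressive regrets: 7.9, 3.7, 0.3, 5.7, 1.2 → max 7.9
Bold regrets: 0.0, 1.0, 4.3, 4.8, 7.9 → max 7.9
AllIn regrets: 2.7, 4.8, 3.6, 0.0, 0.0 → max 4.8
Smallest max regret = 4.8 → AllIn.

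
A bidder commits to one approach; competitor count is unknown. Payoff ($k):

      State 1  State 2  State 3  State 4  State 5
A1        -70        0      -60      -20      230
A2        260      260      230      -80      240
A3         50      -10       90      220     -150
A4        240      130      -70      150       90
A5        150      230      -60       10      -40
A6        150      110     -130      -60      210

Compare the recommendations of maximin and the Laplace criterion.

Row minima: A1=-70, A2=-80, A3=-150, A4=-70, A5=-60, A6=-130
Best worst-case = -60 → A5.
Row averages: A1=16, A2=182, A3=40, A4=108, A5=58, A6=56
Highest average = 182 → A2.

maximin → A5; laplace → A2 (disagree)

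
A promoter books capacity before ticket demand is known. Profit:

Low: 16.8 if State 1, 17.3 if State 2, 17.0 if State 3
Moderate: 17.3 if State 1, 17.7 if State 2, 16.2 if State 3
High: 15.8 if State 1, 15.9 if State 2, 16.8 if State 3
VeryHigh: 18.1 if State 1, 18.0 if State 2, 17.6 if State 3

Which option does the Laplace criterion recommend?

VeryHigh

Row averages: Low=511/30, Moderate=256/15, High=97/6, VeryHigh=17.9
Highest average = 17.9 → VeryHigh.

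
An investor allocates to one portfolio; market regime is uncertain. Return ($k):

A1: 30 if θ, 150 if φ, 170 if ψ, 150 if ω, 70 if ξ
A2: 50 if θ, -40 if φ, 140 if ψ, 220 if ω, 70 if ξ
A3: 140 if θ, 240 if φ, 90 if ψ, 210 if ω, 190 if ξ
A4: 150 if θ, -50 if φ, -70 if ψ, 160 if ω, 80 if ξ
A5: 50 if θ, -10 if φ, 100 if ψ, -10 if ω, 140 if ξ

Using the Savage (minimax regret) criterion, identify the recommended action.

A3

Column bests: θ=150, φ=240, ψ=170, ω=220, ξ=190.
A1 regrets: 120, 90, 0, 70, 120 → max 120
A2 regrets: 100, 280, 30, 0, 120 → max 280
A3 regrets: 10, 0, 80, 10, 0 → max 80
A4 regrets: 0, 290, 240, 60, 110 → max 290
A5 regrets: 100, 250, 70, 230, 50 → max 250
Smallest max regret = 80 → A3.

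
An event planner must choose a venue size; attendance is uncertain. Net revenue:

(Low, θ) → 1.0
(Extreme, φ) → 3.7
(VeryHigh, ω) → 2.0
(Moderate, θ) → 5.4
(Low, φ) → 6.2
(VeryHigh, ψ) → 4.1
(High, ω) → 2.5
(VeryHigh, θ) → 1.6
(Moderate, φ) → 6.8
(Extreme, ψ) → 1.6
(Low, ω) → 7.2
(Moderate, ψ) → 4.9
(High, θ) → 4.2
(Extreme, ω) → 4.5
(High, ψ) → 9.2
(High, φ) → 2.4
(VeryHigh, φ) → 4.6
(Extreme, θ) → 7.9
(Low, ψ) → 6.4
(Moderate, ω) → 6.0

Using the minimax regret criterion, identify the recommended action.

Column bests: θ=7.9, φ=6.8, ψ=9.2, ω=7.2.
Low regrets: 6.9, 0.6, 2.8, 0.0 → max 6.9
Moderate regrets: 2.5, 0.0, 4.3, 1.2 → max 4.3
High regrets: 3.7, 4.4, 0.0, 4.7 → max 4.7
VeryHigh regrets: 6.3, 2.2, 5.1, 5.2 → max 6.3
Extreme regrets: 0.0, 3.1, 7.6, 2.7 → max 7.6
Smallest max regret = 4.3 → Moderate.

Moderate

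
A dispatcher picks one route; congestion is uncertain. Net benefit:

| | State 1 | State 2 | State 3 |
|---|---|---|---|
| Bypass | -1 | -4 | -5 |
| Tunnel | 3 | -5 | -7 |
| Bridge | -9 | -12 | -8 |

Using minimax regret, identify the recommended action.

Tunnel

Column bests: State 1=3, State 2=-4, State 3=-5.
Bypass regrets: 4, 0, 0 → max 4
Tunnel regrets: 0, 1, 2 → max 2
Bridge regrets: 12, 8, 3 → max 12
Smallest max regret = 2 → Tunnel.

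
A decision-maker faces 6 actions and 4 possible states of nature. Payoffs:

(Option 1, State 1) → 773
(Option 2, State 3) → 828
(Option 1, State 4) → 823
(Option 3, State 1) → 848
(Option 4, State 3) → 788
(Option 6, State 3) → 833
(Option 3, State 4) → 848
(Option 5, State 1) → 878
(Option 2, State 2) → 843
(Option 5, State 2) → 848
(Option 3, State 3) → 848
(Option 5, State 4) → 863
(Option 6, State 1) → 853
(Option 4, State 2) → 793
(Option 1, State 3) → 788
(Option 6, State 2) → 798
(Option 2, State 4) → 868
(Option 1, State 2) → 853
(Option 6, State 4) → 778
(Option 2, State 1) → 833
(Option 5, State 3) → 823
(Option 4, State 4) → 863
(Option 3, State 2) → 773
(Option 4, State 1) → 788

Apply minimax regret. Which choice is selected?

Column bests: State 1=878, State 2=853, State 3=848, State 4=868.
Option 1 regrets: 105, 0, 60, 45 → max 105
Option 2 regrets: 45, 10, 20, 0 → max 45
Option 3 regrets: 30, 80, 0, 20 → max 80
Option 4 regrets: 90, 60, 60, 5 → max 90
Option 5 regrets: 0, 5, 25, 5 → max 25
Option 6 regrets: 25, 55, 15, 90 → max 90
Smallest max regret = 25 → Option 5.

Option 5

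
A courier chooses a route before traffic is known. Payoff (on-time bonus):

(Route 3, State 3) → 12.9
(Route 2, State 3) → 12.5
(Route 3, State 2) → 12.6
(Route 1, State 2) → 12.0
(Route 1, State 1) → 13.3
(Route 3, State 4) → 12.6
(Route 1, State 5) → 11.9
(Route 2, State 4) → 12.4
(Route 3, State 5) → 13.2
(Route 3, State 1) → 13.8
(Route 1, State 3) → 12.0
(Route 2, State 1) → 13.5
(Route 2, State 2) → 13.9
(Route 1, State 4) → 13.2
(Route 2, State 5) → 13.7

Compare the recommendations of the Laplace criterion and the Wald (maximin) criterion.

laplace → Route 2; maximin → Route 3 (disagree)

Row averages: Route 1=12.48, Route 2=13.2, Route 3=13.02
Highest average = 13.2 → Route 2.
Row minima: Route 1=11.9, Route 2=12.4, Route 3=12.6
Best worst-case = 12.6 → Route 3.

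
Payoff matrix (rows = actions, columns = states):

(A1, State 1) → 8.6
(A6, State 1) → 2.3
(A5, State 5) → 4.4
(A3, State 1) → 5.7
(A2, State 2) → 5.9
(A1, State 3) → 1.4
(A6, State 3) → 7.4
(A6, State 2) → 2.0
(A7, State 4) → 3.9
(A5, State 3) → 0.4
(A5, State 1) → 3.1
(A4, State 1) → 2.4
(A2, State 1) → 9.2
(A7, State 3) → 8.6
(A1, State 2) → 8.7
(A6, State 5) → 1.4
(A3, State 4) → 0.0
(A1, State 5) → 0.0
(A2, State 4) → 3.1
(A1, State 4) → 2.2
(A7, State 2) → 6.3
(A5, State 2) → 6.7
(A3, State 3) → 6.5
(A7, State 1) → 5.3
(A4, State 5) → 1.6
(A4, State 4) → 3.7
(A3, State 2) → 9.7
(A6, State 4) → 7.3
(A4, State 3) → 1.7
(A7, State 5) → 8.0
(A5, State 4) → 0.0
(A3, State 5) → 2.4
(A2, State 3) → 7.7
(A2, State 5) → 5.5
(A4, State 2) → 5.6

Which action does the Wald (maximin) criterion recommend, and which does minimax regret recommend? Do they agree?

maximin → A7; minimax regret → A7 (agree)

Row minima: A1=0.0, A2=3.1, A3=0.0, A4=1.6, A5=0.0, A6=1.4, A7=3.9
Best worst-case = 3.9 → A7.
Column bests: State 1=9.2, State 2=9.7, State 3=8.6, State 4=7.3, State 5=8.0.
A1 regrets: 0.6, 1.0, 7.2, 5.1, 8.0 → max 8.0
A2 regrets: 0.0, 3.8, 0.9, 4.2, 2.5 → max 4.2
A3 regrets: 3.5, 0.0, 2.1, 7.3, 5.6 → max 7.3
A4 regrets: 6.8, 4.1, 6.9, 3.6, 6.4 → max 6.9
A5 regrets: 6.1, 3.0, 8.2, 7.3, 3.6 → max 8.2
A6 regrets: 6.9, 7.7, 1.2, 0.0, 6.6 → max 7.7
A7 regrets: 3.9, 3.4, 0.0, 3.4, 0.0 → max 3.9
Smallest max regret = 3.9 → A7.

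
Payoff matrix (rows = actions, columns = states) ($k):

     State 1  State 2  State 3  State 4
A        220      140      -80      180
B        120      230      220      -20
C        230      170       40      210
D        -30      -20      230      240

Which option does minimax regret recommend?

C

Column bests: State 1=230, State 2=230, State 3=230, State 4=240.
A regrets: 10, 90, 310, 60 → max 310
B regrets: 110, 0, 10, 260 → max 260
C regrets: 0, 60, 190, 30 → max 190
D regrets: 260, 250, 0, 0 → max 260
Smallest max regret = 190 → C.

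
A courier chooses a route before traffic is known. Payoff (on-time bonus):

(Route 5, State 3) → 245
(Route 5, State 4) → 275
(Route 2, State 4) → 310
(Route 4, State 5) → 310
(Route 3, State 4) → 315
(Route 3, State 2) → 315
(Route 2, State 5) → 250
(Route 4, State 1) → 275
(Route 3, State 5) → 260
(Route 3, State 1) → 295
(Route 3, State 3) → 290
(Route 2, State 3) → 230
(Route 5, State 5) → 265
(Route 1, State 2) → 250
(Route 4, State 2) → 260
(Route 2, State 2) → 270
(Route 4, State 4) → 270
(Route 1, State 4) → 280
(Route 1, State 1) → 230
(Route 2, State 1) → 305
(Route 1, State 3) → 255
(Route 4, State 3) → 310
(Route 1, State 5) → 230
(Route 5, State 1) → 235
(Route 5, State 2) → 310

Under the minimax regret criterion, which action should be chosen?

Column bests: State 1=305, State 2=315, State 3=310, State 4=315, State 5=310.
Route 1 regrets: 75, 65, 55, 35, 80 → max 80
Route 2 regrets: 0, 45, 80, 5, 60 → max 80
Route 3 regrets: 10, 0, 20, 0, 50 → max 50
Route 4 regrets: 30, 55, 0, 45, 0 → max 55
Route 5 regrets: 70, 5, 65, 40, 45 → max 70
Smallest max regret = 50 → Route 3.

Route 3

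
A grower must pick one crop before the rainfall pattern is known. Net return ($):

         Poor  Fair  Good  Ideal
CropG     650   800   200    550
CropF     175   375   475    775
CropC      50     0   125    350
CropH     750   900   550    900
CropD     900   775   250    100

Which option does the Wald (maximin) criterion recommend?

Row minima: CropG=200, CropF=175, CropC=0, CropH=550, CropD=100
Best worst-case = 550 → CropH.

CropH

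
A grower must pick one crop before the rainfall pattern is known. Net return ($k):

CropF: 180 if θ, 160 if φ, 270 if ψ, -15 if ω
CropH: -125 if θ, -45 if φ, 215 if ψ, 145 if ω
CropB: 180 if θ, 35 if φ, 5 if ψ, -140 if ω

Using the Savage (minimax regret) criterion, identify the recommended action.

Column bests: θ=180, φ=160, ψ=270, ω=145.
CropF regrets: 0, 0, 0, 160 → max 160
CropH regrets: 305, 205, 55, 0 → max 305
CropB regrets: 0, 125, 265, 285 → max 285
Smallest max regret = 160 → CropF.

CropF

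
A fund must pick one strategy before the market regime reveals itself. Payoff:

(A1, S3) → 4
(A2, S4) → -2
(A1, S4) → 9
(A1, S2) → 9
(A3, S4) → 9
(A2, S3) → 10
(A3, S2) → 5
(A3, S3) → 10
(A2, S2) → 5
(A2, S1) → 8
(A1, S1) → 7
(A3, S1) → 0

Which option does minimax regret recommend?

Column bests: S1=8, S2=9, S3=10, S4=9.
A1 regrets: 1, 0, 6, 0 → max 6
A2 regrets: 0, 4, 0, 11 → max 11
A3 regrets: 8, 4, 0, 0 → max 8
Smallest max regret = 6 → A1.

A1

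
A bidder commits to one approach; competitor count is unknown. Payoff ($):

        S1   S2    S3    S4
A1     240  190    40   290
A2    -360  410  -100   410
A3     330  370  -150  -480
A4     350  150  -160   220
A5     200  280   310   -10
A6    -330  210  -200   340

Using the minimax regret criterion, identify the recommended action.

A1

Column bests: S1=350, S2=410, S3=310, S4=410.
A1 regrets: 110, 220, 270, 120 → max 270
A2 regrets: 710, 0, 410, 0 → max 710
A3 regrets: 20, 40, 460, 890 → max 890
A4 regrets: 0, 260, 470, 190 → max 470
A5 regrets: 150, 130, 0, 420 → max 420
A6 regrets: 680, 200, 510, 70 → max 680
Smallest max regret = 270 → A1.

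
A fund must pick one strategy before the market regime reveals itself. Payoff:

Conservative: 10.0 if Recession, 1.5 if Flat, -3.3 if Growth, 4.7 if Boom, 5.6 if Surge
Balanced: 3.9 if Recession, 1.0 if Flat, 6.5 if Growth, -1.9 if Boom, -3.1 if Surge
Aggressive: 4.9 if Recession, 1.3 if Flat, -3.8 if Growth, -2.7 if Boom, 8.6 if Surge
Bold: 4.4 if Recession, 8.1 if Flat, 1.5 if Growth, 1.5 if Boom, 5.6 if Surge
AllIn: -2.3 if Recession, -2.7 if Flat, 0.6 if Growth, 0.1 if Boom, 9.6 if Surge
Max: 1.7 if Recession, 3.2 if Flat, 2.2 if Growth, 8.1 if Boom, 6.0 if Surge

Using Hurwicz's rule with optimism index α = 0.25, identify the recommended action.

Conservative: 0.25·10.0 + 0.75·(-3.3) = 0.025
Balanced: 0.25·6.5 + 0.75·(-3.1) = -0.7
Aggressive: 0.25·8.6 + 0.75·(-3.8) = -0.7
Bold: 0.25·8.1 + 0.75·1.5 = 3.15
AllIn: 0.25·9.6 + 0.75·(-2.7) = 0.375
Max: 0.25·8.1 + 0.75·1.7 = 3.3
Highest Hurwicz score = 3.3 → Max.

Max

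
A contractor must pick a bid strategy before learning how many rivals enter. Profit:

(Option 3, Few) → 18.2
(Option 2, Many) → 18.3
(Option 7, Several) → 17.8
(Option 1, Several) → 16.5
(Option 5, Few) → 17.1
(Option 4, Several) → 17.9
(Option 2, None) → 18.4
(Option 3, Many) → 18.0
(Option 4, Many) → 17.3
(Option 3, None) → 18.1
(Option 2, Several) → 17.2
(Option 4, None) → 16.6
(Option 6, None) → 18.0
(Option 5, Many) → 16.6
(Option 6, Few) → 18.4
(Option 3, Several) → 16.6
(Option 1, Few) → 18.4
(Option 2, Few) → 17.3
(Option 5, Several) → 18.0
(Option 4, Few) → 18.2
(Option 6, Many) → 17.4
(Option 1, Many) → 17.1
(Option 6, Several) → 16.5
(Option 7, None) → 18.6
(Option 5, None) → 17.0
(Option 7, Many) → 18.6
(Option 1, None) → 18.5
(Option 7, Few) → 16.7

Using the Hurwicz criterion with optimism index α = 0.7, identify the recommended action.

Option 2

Option 1: 0.7·18.5 + 0.3·16.5 = 17.9
Option 2: 0.7·18.4 + 0.3·17.2 = 18.04
Option 3: 0.7·18.2 + 0.3·16.6 = 17.72
Option 4: 0.7·18.2 + 0.3·16.6 = 17.72
Option 5: 0.7·18.0 + 0.3·16.6 = 17.58
Option 6: 0.7·18.4 + 0.3·16.5 = 17.83
Option 7: 0.7·18.6 + 0.3·16.7 = 18.03
Highest Hurwicz score = 18.04 → Option 2.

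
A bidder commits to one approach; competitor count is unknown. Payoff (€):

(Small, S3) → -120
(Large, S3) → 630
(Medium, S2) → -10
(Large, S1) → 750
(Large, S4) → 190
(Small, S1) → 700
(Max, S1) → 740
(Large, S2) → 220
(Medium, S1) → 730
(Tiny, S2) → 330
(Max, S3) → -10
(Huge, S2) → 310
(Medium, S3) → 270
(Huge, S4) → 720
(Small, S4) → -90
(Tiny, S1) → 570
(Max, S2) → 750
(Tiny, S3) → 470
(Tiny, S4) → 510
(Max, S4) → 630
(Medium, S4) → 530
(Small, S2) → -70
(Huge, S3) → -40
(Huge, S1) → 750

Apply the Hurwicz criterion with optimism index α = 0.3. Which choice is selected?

Tiny

Tiny: 0.3·570 + 0.7·330 = 402
Small: 0.3·700 + 0.7·(-120) = 126
Medium: 0.3·730 + 0.7·(-10) = 212
Large: 0.3·750 + 0.7·190 = 358
Huge: 0.3·750 + 0.7·(-40) = 197
Max: 0.3·750 + 0.7·(-10) = 218
Highest Hurwicz score = 402 → Tiny.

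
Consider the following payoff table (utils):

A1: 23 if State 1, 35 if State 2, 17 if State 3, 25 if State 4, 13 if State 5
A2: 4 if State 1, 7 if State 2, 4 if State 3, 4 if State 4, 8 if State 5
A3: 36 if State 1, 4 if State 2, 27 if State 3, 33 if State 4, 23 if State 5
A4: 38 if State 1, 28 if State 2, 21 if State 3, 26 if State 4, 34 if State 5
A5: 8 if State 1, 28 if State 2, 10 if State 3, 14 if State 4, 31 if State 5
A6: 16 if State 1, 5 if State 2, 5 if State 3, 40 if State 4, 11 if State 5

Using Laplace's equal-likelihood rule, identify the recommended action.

A4

Row averages: A1=22.6, A2=5.4, A3=24.6, A4=29.4, A5=18.2, A6=15.4
Highest average = 29.4 → A4.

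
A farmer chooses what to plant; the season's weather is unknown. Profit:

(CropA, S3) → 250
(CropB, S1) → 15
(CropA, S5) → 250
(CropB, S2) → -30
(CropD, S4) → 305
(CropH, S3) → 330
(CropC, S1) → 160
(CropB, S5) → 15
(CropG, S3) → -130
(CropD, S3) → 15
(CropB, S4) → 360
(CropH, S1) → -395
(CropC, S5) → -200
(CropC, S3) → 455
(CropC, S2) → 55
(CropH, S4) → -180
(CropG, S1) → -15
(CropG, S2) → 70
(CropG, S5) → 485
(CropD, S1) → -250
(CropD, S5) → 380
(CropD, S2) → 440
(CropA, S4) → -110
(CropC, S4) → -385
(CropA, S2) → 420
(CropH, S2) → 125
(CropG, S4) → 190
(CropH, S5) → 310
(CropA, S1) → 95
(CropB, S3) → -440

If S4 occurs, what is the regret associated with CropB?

Best payoff under S4 is 360.
Regret = 360 − 360 = 0.

0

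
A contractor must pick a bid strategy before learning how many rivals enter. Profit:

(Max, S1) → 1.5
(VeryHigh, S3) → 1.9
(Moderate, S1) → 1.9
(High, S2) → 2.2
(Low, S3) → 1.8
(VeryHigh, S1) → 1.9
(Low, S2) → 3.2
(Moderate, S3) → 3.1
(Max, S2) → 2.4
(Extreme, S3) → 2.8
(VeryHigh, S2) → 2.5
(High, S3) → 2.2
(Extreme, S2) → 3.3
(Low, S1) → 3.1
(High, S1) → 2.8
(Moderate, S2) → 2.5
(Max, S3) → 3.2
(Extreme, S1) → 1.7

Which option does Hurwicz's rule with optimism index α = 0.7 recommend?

Extreme

Low: 0.7·3.2 + 0.3·1.8 = 2.78
Moderate: 0.7·3.1 + 0.3·1.9 = 2.74
High: 0.7·2.8 + 0.3·2.2 = 2.62
VeryHigh: 0.7·2.5 + 0.3·1.9 = 2.32
Extreme: 0.7·3.3 + 0.3·1.7 = 2.82
Max: 0.7·3.2 + 0.3·1.5 = 2.69
Highest Hurwicz score = 2.82 → Extreme.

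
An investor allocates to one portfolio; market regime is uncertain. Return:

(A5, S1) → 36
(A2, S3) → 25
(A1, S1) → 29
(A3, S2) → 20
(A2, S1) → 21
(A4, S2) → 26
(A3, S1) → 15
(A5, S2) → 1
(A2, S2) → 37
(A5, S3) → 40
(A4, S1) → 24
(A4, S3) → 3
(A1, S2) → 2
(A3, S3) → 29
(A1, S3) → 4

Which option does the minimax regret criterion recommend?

Column bests: S1=36, S2=37, S3=40.
A1 regrets: 7, 35, 36 → max 36
A2 regrets: 15, 0, 15 → max 15
A3 regrets: 21, 17, 11 → max 21
A4 regrets: 12, 11, 37 → max 37
A5 regrets: 0, 36, 0 → max 36
Smallest max regret = 15 → A2.

A2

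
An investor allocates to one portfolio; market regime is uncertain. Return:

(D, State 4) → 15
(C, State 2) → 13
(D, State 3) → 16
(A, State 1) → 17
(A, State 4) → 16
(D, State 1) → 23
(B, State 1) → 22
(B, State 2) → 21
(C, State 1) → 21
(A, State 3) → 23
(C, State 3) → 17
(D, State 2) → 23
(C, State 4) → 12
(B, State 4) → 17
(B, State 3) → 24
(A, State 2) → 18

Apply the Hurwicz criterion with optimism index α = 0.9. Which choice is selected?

B

A: 0.9·23 + 0.1·16 = 22.3
B: 0.9·24 + 0.1·17 = 23.3
C: 0.9·21 + 0.1·12 = 20.1
D: 0.9·23 + 0.1·15 = 22.2
Highest Hurwicz score = 23.3 → B.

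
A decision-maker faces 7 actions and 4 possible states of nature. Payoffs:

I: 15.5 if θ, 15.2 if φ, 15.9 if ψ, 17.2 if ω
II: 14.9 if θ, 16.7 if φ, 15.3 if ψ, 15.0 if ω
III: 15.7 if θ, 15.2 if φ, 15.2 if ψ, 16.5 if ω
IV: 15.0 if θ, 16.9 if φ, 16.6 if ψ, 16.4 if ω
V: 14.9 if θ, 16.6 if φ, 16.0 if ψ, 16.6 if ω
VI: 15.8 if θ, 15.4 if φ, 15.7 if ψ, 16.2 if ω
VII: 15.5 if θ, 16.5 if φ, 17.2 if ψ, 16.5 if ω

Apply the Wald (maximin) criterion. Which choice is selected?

VII

Row minima: I=15.2, II=14.9, III=15.2, IV=15.0, V=14.9, VI=15.4, VII=15.5
Best worst-case = 15.5 → VII.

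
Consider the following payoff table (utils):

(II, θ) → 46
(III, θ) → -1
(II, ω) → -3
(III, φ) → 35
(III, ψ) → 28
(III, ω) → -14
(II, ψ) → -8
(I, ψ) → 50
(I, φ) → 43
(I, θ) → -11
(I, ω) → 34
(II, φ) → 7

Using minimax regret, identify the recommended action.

Column bests: θ=46, φ=43, ψ=50, ω=34.
I regrets: 57, 0, 0, 0 → max 57
II regrets: 0, 36, 58, 37 → max 58
III regrets: 47, 8, 22, 48 → max 48
Smallest max regret = 48 → III.

III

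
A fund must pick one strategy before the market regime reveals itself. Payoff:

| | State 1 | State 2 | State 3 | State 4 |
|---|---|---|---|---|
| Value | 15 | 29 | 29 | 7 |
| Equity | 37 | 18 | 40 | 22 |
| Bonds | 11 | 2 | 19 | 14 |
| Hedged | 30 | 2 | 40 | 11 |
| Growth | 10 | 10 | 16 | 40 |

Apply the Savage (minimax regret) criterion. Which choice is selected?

Column bests: State 1=37, State 2=29, State 3=40, State 4=40.
Value regrets: 22, 0, 11, 33 → max 33
Equity regrets: 0, 11, 0, 18 → max 18
Bonds regrets: 26, 27, 21, 26 → max 27
Hedged regrets: 7, 27, 0, 29 → max 29
Growth regrets: 27, 19, 24, 0 → max 27
Smallest max regret = 18 → Equity.

Equity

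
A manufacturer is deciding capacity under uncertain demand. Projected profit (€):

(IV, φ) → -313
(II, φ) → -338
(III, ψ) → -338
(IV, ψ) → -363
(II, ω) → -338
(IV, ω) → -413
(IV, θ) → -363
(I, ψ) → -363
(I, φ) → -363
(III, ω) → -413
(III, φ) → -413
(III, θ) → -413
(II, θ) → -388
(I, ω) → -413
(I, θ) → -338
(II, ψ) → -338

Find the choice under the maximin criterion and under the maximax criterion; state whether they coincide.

Row minima: I=-413, II=-388, III=-413, IV=-413
Best worst-case = -388 → II.
Row maxima: I=-338, II=-338, III=-338, IV=-313
Best best-case = -313 → IV.

maximin → II; maximax → IV (disagree)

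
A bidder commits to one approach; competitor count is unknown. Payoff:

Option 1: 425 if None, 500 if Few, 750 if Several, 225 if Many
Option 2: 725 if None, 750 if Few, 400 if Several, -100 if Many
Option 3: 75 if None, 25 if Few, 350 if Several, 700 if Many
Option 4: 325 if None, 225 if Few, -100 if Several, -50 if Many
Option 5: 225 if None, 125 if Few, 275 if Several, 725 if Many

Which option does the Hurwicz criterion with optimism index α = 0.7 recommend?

Option 1

Option 1: 0.7·750 + 0.3·225 = 592.5
Option 2: 0.7·750 + 0.3·(-100) = 495
Option 3: 0.7·700 + 0.3·25 = 497.5
Option 4: 0.7·325 + 0.3·(-100) = 197.5
Option 5: 0.7·725 + 0.3·125 = 545
Highest Hurwicz score = 592.5 → Option 1.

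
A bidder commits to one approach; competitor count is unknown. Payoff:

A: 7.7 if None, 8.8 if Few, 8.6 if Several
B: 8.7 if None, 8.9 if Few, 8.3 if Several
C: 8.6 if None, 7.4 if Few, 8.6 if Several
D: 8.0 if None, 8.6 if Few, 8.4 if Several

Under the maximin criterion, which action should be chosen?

Row minima: A=7.7, B=8.3, C=7.4, D=8.0
Best worst-case = 8.3 → B.

B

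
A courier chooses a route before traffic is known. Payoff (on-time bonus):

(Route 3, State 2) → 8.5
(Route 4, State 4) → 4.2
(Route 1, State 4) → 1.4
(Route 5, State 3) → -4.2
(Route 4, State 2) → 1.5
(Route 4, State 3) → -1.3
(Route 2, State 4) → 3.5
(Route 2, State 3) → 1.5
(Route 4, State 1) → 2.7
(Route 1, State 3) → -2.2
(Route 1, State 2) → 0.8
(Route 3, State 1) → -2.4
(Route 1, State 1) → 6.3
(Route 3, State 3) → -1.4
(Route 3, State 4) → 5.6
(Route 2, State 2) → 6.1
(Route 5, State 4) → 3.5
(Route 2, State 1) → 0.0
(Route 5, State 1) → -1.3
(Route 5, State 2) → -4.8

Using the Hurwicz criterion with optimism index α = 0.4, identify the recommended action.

Route 2

Route 1: 0.4·6.3 + 0.6·(-2.2) = 1.2
Route 2: 0.4·6.1 + 0.6·0.0 = 2.44
Route 3: 0.4·8.5 + 0.6·(-2.4) = 1.96
Route 4: 0.4·4.2 + 0.6·(-1.3) = 0.9
Route 5: 0.4·3.5 + 0.6·(-4.8) = -1.48
Highest Hurwicz score = 2.44 → Route 2.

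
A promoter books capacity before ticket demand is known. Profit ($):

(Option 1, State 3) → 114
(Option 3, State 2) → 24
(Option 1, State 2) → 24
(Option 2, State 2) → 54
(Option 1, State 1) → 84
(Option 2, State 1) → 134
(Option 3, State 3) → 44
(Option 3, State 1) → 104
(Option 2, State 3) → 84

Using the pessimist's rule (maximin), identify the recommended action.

Row minima: Option 1=24, Option 2=54, Option 3=24
Best worst-case = 54 → Option 2.

Option 2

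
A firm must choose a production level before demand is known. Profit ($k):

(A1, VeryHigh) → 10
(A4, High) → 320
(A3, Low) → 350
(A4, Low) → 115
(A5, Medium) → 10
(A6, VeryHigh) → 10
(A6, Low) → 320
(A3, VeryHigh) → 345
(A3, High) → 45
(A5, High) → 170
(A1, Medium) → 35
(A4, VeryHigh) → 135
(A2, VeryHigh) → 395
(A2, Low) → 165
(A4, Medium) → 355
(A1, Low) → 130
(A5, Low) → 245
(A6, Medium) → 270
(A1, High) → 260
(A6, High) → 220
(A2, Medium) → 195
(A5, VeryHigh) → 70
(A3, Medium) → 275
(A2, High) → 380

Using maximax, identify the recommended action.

Row maxima: A1=260, A2=395, A3=350, A4=355, A5=245, A6=320
Best best-case = 395 → A2.

A2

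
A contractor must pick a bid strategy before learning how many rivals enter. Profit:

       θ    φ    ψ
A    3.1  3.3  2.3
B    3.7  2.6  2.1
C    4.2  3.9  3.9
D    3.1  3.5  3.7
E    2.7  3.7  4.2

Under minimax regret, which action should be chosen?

C

Column bests: θ=4.2, φ=3.9, ψ=4.2.
A regrets: 1.1, 0.6, 1.9 → max 1.9
B regrets: 0.5, 1.3, 2.1 → max 2.1
C regrets: 0.0, 0.0, 0.3 → max 0.3
D regrets: 1.1, 0.4, 0.5 → max 1.1
E regrets: 1.5, 0.2, 0.0 → max 1.5
Smallest max regret = 0.3 → C.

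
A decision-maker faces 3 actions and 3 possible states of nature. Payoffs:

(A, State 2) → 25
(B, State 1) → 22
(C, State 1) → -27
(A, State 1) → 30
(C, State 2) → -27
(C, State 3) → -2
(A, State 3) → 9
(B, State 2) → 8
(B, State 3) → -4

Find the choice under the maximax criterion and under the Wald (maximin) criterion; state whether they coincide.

Row maxima: A=30, B=22, C=-2
Best best-case = 30 → A.
Row minima: A=9, B=-4, C=-27
Best worst-case = 9 → A.

maximax → A; maximin → A (agree)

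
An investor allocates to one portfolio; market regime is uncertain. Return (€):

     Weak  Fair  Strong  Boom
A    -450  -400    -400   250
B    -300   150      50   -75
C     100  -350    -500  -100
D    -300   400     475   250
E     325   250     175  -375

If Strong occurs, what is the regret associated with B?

Best payoff under Strong is 475.
Regret = 475 − 50 = 425.

425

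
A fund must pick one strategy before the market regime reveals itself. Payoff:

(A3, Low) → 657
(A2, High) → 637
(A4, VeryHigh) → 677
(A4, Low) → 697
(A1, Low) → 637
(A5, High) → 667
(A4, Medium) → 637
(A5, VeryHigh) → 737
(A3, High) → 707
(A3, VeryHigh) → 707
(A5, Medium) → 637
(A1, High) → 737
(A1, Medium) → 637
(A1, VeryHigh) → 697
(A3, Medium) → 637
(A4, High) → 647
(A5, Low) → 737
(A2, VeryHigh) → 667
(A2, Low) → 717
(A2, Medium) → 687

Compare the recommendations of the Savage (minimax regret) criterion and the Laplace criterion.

minimax regret → A5; laplace → A5 (agree)

Column bests: Low=737, Medium=687, High=737, VeryHigh=737.
A1 regrets: 100, 50, 0, 40 → max 100
A2 regrets: 20, 0, 100, 70 → max 100
A3 regrets: 80, 50, 30, 30 → max 80
A4 regrets: 40, 50, 90, 60 → max 90
A5 regrets: 0, 50, 70, 0 → max 70
Smallest max regret = 70 → A5.
Row averages: A1=677, A2=677, A3=677, A4=664.5, A5=694.5
Highest average = 694.5 → A5.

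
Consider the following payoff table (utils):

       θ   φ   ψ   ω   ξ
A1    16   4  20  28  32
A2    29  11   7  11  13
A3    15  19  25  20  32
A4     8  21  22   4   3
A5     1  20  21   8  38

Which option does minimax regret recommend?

A3

Column bests: θ=29, φ=21, ψ=25, ω=28, ξ=38.
A1 regrets: 13, 17, 5, 0, 6 → max 17
A2 regrets: 0, 10, 18, 17, 25 → max 25
A3 regrets: 14, 2, 0, 8, 6 → max 14
A4 regrets: 21, 0, 3, 24, 35 → max 35
A5 regrets: 28, 1, 4, 20, 0 → max 28
Smallest max regret = 14 → A3.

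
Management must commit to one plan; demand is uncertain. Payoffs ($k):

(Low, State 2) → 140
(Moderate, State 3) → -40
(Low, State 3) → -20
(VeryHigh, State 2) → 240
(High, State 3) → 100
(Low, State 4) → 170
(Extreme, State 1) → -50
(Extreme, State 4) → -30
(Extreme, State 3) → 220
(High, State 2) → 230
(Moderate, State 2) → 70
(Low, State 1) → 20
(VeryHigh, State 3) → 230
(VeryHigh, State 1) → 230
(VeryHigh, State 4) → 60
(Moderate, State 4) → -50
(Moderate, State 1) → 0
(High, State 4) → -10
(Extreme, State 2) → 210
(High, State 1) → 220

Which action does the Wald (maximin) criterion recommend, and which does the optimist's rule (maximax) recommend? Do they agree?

maximin → VeryHigh; maximax → VeryHigh (agree)

Row minima: Low=-20, Moderate=-50, High=-10, VeryHigh=60, Extreme=-50
Best worst-case = 60 → VeryHigh.
Row maxima: Low=170, Moderate=70, High=230, VeryHigh=240, Extreme=220
Best best-case = 240 → VeryHigh.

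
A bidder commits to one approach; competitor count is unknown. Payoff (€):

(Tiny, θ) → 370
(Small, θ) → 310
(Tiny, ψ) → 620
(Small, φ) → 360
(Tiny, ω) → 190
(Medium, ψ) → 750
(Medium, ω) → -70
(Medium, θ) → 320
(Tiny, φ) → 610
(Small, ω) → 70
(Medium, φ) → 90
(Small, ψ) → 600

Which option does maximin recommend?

Tiny

Row minima: Tiny=190, Small=70, Medium=-70
Best worst-case = 190 → Tiny.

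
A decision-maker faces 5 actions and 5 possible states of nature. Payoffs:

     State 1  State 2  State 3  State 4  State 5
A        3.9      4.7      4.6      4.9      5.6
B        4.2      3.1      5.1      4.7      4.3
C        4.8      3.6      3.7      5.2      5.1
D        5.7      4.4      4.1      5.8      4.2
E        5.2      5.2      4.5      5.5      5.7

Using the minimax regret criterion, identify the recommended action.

Column bests: State 1=5.7, State 2=5.2, State 3=5.1, State 4=5.8, State 5=5.7.
A regrets: 1.8, 0.5, 0.5, 0.9, 0.1 → max 1.8
B regrets: 1.5, 2.1, 0.0, 1.1, 1.4 → max 2.1
C regrets: 0.9, 1.6, 1.4, 0.6, 0.6 → max 1.6
D regrets: 0.0, 0.8, 1.0, 0.0, 1.5 → max 1.5
E regrets: 0.5, 0.0, 0.6, 0.3, 0.0 → max 0.6
Smallest max regret = 0.6 → E.

E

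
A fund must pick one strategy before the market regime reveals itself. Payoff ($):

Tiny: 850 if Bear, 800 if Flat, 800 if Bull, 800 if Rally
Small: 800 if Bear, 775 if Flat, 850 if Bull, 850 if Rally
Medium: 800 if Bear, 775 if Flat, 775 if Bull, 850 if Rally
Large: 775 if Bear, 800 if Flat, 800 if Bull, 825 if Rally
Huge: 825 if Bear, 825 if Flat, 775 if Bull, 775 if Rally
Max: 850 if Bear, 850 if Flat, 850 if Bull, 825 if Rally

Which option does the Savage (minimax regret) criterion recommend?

Column bests: Bear=850, Flat=850, Bull=850, Rally=850.
Tiny regrets: 0, 50, 50, 50 → max 50
Small regrets: 50, 75, 0, 0 → max 75
Medium regrets: 50, 75, 75, 0 → max 75
Large regrets: 75, 50, 50, 25 → max 75
Huge regrets: 25, 25, 75, 75 → max 75
Max regrets: 0, 0, 0, 25 → max 25
Smallest max regret = 25 → Max.

Max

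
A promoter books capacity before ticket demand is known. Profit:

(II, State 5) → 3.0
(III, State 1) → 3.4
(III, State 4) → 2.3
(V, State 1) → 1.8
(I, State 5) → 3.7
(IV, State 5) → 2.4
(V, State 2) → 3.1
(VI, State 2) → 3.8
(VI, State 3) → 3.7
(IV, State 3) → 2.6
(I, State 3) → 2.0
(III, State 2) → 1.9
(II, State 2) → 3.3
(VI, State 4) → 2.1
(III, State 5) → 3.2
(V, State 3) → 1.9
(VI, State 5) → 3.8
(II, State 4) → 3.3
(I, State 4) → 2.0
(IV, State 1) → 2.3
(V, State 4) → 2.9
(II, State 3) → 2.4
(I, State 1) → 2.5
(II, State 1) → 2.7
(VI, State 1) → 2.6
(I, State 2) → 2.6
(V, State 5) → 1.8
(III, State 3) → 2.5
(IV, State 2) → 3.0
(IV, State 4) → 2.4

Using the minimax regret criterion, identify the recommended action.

VI

Column bests: State 1=3.4, State 2=3.8, State 3=3.7, State 4=3.3, State 5=3.8.
I regrets: 0.9, 1.2, 1.7, 1.3, 0.1 → max 1.7
II regrets: 0.7, 0.5, 1.3, 0.0, 0.8 → max 1.3
III regrets: 0.0, 1.9, 1.2, 1.0, 0.6 → max 1.9
IV regrets: 1.1, 0.8, 1.1, 0.9, 1.4 → max 1.4
V regrets: 1.6, 0.7, 1.8, 0.4, 2.0 → max 2.0
VI regrets: 0.8, 0.0, 0.0, 1.2, 0.0 → max 1.2
Smallest max regret = 1.2 → VI.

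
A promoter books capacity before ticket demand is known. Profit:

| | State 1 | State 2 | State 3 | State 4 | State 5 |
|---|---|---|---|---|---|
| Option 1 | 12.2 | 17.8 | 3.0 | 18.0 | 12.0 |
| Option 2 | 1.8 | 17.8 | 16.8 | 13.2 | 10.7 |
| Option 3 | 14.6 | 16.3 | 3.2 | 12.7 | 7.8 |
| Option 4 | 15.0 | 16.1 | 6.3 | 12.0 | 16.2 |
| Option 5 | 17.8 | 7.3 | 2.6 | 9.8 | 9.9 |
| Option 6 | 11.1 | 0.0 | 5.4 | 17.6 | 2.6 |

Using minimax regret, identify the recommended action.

Column bests: State 1=17.8, State 2=17.8, State 3=16.8, State 4=18.0, State 5=16.2.
Option 1 regrets: 5.6, 0.0, 13.8, 0.0, 4.2 → max 13.8
Option 2 regrets: 16.0, 0.0, 0.0, 4.8, 5.5 → max 16.0
Option 3 regrets: 3.2, 1.5, 13.6, 5.3, 8.4 → max 13.6
Option 4 regrets: 2.8, 1.7, 10.5, 6.0, 0.0 → max 10.5
Option 5 regrets: 0.0, 10.5, 14.2, 8.2, 6.3 → max 14.2
Option 6 regrets: 6.7, 17.8, 11.4, 0.4, 13.6 → max 17.8
Smallest max regret = 10.5 → Option 4.

Option 4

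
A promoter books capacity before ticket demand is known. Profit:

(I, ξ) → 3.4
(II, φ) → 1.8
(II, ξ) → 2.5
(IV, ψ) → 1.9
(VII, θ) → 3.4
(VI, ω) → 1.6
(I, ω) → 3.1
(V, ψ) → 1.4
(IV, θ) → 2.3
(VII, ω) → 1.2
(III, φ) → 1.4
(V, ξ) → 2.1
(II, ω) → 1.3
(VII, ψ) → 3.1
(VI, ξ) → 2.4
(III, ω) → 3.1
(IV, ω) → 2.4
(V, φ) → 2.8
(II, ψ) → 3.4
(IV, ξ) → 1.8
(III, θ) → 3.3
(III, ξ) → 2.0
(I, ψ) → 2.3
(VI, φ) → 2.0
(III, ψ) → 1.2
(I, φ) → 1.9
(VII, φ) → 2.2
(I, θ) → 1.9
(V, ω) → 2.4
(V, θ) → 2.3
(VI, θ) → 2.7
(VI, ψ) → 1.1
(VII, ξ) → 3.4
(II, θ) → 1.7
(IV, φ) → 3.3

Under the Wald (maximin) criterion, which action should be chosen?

I

Row minima: I=1.9, II=1.3, III=1.2, IV=1.8, V=1.4, VI=1.1, VII=1.2
Best worst-case = 1.9 → I.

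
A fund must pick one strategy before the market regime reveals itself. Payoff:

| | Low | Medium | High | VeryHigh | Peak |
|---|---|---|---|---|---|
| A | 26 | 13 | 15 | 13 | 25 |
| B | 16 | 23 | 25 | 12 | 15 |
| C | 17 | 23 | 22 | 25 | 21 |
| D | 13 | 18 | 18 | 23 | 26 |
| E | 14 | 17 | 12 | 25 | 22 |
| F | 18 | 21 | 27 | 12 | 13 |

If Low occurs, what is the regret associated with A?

Best payoff under Low is 26.
Regret = 26 − 26 = 0.

0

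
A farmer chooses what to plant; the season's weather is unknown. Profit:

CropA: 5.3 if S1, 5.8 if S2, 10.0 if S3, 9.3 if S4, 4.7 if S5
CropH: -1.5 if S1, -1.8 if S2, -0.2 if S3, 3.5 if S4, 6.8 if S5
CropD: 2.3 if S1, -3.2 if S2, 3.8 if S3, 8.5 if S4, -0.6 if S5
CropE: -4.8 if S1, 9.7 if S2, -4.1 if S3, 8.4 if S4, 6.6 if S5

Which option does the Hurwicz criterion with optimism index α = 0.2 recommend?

CropA

CropA: 0.2·10.0 + 0.8·4.7 = 5.76
CropH: 0.2·6.8 + 0.8·(-1.8) = -0.08
CropD: 0.2·8.5 + 0.8·(-3.2) = -0.86
CropE: 0.2·9.7 + 0.8·(-4.8) = -1.9
Highest Hurwicz score = 5.76 → CropA.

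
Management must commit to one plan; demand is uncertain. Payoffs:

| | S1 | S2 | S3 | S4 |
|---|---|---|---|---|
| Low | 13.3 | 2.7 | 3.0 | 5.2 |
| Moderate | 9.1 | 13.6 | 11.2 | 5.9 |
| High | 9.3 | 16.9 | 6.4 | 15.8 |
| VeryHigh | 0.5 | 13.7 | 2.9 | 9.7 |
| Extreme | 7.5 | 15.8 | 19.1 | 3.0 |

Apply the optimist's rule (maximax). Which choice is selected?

Extreme

Row maxima: Low=13.3, Moderate=13.6, High=16.9, VeryHigh=13.7, Extreme=19.1
Best best-case = 19.1 → Extreme.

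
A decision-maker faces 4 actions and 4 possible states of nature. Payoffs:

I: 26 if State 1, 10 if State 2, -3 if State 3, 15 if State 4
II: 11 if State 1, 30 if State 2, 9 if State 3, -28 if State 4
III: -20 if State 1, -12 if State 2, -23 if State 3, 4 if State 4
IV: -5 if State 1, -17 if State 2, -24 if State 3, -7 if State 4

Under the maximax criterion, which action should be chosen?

II

Row maxima: I=26, II=30, III=4, IV=-5
Best best-case = 30 → II.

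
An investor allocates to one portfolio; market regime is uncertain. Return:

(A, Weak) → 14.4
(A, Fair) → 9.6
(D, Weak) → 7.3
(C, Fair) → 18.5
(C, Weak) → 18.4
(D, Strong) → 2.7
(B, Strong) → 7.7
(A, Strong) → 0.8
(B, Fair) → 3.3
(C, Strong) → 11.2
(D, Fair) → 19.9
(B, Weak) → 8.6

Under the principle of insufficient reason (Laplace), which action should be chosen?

Row averages: A=124/15, B=98/15, C=481/30, D=299/30
Highest average = 481/30 → C.

C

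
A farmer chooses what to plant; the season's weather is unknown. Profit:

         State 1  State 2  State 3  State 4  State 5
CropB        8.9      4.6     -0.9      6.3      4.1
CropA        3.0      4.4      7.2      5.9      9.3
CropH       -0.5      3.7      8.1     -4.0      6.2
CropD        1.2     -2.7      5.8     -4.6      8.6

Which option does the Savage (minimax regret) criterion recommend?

Column bests: State 1=8.9, State 2=4.6, State 3=8.1, State 4=6.3, State 5=9.3.
CropB regrets: 0.0, 0.0, 9.0, 0.0, 5.2 → max 9.0
CropA regrets: 5.9, 0.2, 0.9, 0.4, 0.0 → max 5.9
CropH regrets: 9.4, 0.9, 0.0, 10.3, 3.1 → max 10.3
CropD regrets: 7.7, 7.3, 2.3, 10.9, 0.7 → max 10.9
Smallest max regret = 5.9 → CropA.

CropA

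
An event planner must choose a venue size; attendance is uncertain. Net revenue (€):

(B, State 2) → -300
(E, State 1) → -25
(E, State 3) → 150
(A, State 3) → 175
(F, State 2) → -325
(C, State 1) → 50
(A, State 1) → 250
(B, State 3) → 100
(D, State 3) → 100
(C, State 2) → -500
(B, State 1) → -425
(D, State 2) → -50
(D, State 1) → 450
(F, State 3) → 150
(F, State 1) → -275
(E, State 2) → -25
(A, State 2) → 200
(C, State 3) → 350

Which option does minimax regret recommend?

Column bests: State 1=450, State 2=200, State 3=350.
A regrets: 200, 0, 175 → max 200
B regrets: 875, 500, 250 → max 875
C regrets: 400, 700, 0 → max 700
D regrets: 0, 250, 250 → max 250
E regrets: 475, 225, 200 → max 475
F regrets: 725, 525, 200 → max 725
Smallest max regret = 200 → A.

A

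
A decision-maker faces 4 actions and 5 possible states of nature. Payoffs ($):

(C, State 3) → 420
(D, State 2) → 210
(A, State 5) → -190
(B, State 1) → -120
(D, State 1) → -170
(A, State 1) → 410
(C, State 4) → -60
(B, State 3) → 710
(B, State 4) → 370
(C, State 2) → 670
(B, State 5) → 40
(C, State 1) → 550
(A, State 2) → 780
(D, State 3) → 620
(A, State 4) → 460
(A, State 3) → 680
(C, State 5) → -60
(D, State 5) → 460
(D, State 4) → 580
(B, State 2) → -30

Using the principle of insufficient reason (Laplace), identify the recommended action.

Row averages: A=428, B=194, C=304, D=340
Highest average = 428 → A.

A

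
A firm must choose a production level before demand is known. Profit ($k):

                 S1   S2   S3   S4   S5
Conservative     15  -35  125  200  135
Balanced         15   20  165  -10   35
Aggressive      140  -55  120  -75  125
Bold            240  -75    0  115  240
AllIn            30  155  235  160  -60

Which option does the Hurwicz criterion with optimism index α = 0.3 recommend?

Conservative: 0.3·200 + 0.7·(-35) = 35.5
Balanced: 0.3·165 + 0.7·(-10) = 42.5
Aggressive: 0.3·140 + 0.7·(-75) = -10.5
Bold: 0.3·240 + 0.7·(-75) = 19.5
AllIn: 0.3·235 + 0.7·(-60) = 28.5
Highest Hurwicz score = 42.5 → Balanced.

Balanced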